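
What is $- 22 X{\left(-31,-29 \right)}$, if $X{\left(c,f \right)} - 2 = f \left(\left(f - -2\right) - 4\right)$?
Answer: $-19822$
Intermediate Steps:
$X{\left(c,f \right)} = 2 + f \left(-2 + f\right)$ ($X{\left(c,f \right)} = 2 + f \left(\left(f - -2\right) - 4\right) = 2 + f \left(\left(f + 2\right) - 4\right) = 2 + f \left(\left(2 + f\right) - 4\right) = 2 + f \left(-2 + f\right)$)
$- 22 X{\left(-31,-29 \right)} = - 22 \left(2 + \left(-29\right)^{2} - -58\right) = - 22 \left(2 + 841 + 58\right) = \left(-22\right) 901 = -19822$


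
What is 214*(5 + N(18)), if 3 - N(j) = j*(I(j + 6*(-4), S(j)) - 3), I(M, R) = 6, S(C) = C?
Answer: -9844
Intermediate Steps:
N(j) = 3 - 3*j (N(j) = 3 - j*(6 - 3) = 3 - j*3 = 3 - 3*j)
214*(5 + N(18)) = 214*(5 + (3 - 3*18)) = 214*(5 + (3 - 54)) = 214*(5 - 51) = 214*(-46) = -9844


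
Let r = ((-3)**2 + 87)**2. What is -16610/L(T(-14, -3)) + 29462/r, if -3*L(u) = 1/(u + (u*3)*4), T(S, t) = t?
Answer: -8955034229/4608 ≈ -1.9434e+6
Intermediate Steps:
r = 9216 (r = (9 + 87)**2 = 96**2 = 9216)
L(u) = -1/(39*u) (L(u) = -1/(3*(u + (u*3)*4)) = -1/(3*(u + (3*u)*4)) = -1/(3*(u + 12*u)) = -1/(13*u)/3 = -1/(39*u))
-16610/L(T(-14, -3)) + 29462/r = -16610/((-1/39/(-3))) + 29462/9216 = -16610/((-1/39*(-1/3))) + 29462*(1/9216) = -16610/1/117 + 14731/4608 = -16610*117 + 14731/4608 = -1943370 + 14731/4608 = -8955034229/4608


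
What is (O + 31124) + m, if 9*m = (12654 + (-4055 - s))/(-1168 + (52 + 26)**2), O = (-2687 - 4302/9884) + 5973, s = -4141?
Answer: 1880961675479/54663462 ≈ 34410.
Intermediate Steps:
O = 16237261/4942 (O = (-2687 - 4302*1/9884) + 5973 = (-2687 - 2151/4942) + 5973 = -13281305/4942 + 5973 = 16237261/4942 ≈ 3285.6)
m = 3185/11061 (m = ((12654 + (-4055 - 1*(-4141)))/(-1168 + (52 + 26)**2))/9 = ((12654 + (-4055 + 4141))/(-1168 + 78**2))/9 = ((12654 + 86)/(-1168 + 6084))/9 = (12740/4916)/9 = (12740*(1/4916))/9 = (1/9)*(3185/1229) = 3185/11061 ≈ 0.28795)
(O + 31124) + m = (16237261/4942 + 31124) + 3185/11061 = 170052069/4942 + 3185/11061 = 1880961675479/54663462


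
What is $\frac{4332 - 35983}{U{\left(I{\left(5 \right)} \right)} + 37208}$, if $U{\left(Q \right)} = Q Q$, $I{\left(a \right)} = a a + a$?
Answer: $- \frac{31651}{38108} \approx -0.83056$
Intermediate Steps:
$I{\left(a \right)} = a + a^{2}$ ($I{\left(a \right)} = a^{2} + a = a + a^{2}$)
$U{\left(Q \right)} = Q^{2}$
$\frac{4332 - 35983}{U{\left(I{\left(5 \right)} \right)} + 37208} = \frac{4332 - 35983}{\left(5 \left(1 + 5\right)\right)^{2} + 37208} = - \frac{31651}{\left(5 \cdot 6\right)^{2} + 37208} = - \frac{31651}{30^{2} + 37208} = - \frac{31651}{900 + 37208} = - \frac{31651}{38108}$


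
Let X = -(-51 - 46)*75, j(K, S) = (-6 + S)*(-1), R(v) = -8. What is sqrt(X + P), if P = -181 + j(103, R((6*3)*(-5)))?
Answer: 2*sqrt(1777) ≈ 84.309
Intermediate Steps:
j(K, S) = 6 - S
X = 7275 (X = -(-97)*75 = -1*(-7275) = 7275)
P = -167 (P = -181 + (6 - 1*(-8)) = -181 + (6 + 8) = -181 + 14 = -167)
sqrt(X + P) = sqrt(7275 - 167) = sqrt(7108) = 2*sqrt(1777)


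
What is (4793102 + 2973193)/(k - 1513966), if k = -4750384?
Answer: -1553259/1252870 ≈ -1.2398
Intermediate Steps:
(4793102 + 2973193)/(k - 1513966) = (4793102 + 2973193)/(-4750384 - 1513966) = 7766295/(-6264350) = 7766295*(-1/6264350) = -1553259/1252870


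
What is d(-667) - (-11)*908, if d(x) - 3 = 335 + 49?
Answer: 10375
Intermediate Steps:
d(x) = 387 (d(x) = 3 + (335 + 49) = 3 + 384 = 387)
d(-667) - (-11)*908 = 387 - (-11)*908 = 387 - 1*(-9988) = 387 + 9988 = 10375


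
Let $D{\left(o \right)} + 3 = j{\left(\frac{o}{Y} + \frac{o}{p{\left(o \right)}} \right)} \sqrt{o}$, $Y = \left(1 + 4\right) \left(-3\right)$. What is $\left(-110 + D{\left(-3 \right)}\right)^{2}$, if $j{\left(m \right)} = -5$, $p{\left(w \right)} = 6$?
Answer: $12694 + 1130 i \sqrt{3} \approx 12694.0 + 1957.2 i$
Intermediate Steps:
$Y = -15$ ($Y = 5 \left(-3\right) = -15$)
$D{\left(o \right)} = -3 - 5 \sqrt{o}$
$\left(-110 + D{\left(-3 \right)}\right)^{2} = \left(-110 - \left(3 + 5 \sqrt{-3}\right)\right)^{2} = \left(-110 - \left(3 + 5 i \sqrt{3}\right)\right)^{2} = \left(-113 - 5 i \sqrt{3}\right)^{2}$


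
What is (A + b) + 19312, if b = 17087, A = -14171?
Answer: 22228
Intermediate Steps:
(A + b) + 19312 = (-14171 + 17087) + 19312 = 2916 + 19312 = 22228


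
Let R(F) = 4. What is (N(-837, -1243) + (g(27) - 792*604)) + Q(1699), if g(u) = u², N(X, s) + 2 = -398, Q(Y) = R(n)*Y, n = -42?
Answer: -471243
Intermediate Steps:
Q(Y) = 4*Y
N(X, s) = -400 (N(X, s) = -2 - 398 = -400)
(N(-837, -1243) + (g(27) - 792*604)) + Q(1699) = (-400 + (27² - 792*604)) + 4*1699 = (-400 + (729 - 478368)) + 6796 = (-400 - 477639) + 6796 = -478039 + 6796 = -471243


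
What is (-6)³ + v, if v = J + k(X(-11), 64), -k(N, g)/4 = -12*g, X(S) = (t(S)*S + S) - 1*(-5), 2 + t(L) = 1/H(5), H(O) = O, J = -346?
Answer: 2510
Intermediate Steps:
t(L) = -9/5 (t(L) = -2 + 1/5 = -2 + ⅕ = -9/5)
X(S) = 5 - 4*S/5 (X(S) = (-9*S/5 + S) - 1*(-5) = -4*S/5 + 5 = 5 - 4*S/5)
k(N, g) = 48*g (k(N, g) = -(-48)*g = 48*g)
v = 2726 (v = -346 + 48*64 = -346 + 3072 = 2726)
(-6)³ + v = (-6)³ + 2726 = -216 + 2726 = 2510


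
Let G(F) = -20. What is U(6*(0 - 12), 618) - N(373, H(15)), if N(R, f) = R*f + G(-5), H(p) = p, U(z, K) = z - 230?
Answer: -5877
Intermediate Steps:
U(z, K) = -230 + z
N(R, f) = -20 + R*f (N(R, f) = R*f - 20 = -20 + R*f)
U(6*(0 - 12), 618) - N(373, H(15)) = (-230 + 6*(0 - 12)) - (-20 + 373*15) = (-230 + 6*(-12)) - (-20 + 5595) = (-230 - 72) - 1*5575 = -302 - 5575 = -5877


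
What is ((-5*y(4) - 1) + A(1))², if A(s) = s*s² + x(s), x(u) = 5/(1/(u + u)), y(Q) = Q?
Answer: 100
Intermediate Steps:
x(u) = 10*u (x(u) = 5/(1/(2*u)) = 5/((1/(2*u))) = 5*(2*u) = 10*u)
A(s) = s³ + 10*s (A(s) = s*s² + 10*s = s³ + 10*s)
((-5*y(4) - 1) + A(1))² = ((-5*4 - 1) + 1*(10 + 1²))² = ((-20 - 1) + 1*(10 + 1))² = (-21 + 1*11)² = (-21 + 11)² = (-10)² = 100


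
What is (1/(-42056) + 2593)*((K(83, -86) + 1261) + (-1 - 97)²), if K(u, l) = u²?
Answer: 968047564539/21028 ≈ 4.6036e+7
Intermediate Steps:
(1/(-42056) + 2593)*((K(83, -86) + 1261) + (-1 - 97)²) = (1/(-42056) + 2593)*((83² + 1261) + (-1 - 97)²) = (-1/42056 + 2593)*((6889 + 1261) + (-98)²) = 109051207*(8150 + 9604)/42056 = (109051207/42056)*17754 = 968047564539/21028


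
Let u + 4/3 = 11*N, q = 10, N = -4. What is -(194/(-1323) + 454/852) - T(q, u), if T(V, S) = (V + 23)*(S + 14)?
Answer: 194180885/187866 ≈ 1033.6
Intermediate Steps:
u = -136/3 (u = -4/3 + 11*(-4) = -4/3 - 44 = -136/3 ≈ -45.333)
T(V, S) = (14 + S)*(23 + V) (T(V, S) = (23 + V)*(14 + S) = (14 + S)*(23 + V))
-(194/(-1323) + 454/852) - T(q, u) = -(194/(-1323) + 454/852) - (322 + 14*10 + 23*(-136/3) - 136/3*10) = -(194*(-1/1323) + 454*(1/852)) - (322 + 140 - 3128/3 - 1360/3) = -(-194/1323 + 227/426) - 1*(-1034) = -1*72559/187866 + 1034 = -72559/187866 + 1034 = 194180885/187866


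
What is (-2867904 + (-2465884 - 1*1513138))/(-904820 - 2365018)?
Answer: 3423463/1634919 ≈ 2.0940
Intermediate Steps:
(-2867904 + (-2465884 - 1*1513138))/(-904820 - 2365018) = (-2867904 + (-2465884 - 1513138))/(-3269838) = (-2867904 - 3979022)*(-1/3269838) = -6846926*(-1/3269838) = 3423463/1634919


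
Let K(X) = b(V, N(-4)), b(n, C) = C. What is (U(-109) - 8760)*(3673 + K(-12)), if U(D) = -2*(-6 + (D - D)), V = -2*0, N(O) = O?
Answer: -32096412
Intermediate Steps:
V = 0
K(X) = -4
U(D) = 12 (U(D) = -2*(-6 + 0) = -2*(-6) = 12)
(U(-109) - 8760)*(3673 + K(-12)) = (12 - 8760)*(3673 - 4) = -8748*3669 = -32096412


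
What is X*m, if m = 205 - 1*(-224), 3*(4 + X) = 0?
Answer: -1716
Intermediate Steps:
X = -4 (X = -4 + (1/3)*0 = -4 + 0 = -4)
m = 429 (m = 205 + 224 = 429)
X*m = -4*429 = -1716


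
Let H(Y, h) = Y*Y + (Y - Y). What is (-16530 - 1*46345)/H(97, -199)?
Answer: -62875/9409 ≈ -6.6824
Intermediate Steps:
H(Y, h) = Y² (H(Y, h) = Y² + 0 = Y²)
(-16530 - 1*46345)/H(97, -199) = (-16530 - 1*46345)/(97²) = (-16530 - 46345)/9409 = -62875*1/9409 = -62875/9409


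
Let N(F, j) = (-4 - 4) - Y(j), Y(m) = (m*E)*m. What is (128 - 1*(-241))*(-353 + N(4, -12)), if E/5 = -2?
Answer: 398151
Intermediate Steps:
E = -10 (E = 5*(-2) = -10)
Y(m) = -10*m² (Y(m) = (m*(-10))*m = (-10*m)*m = -10*m²)
N(F, j) = -8 + 10*j² (N(F, j) = (-4 - 4) - (-10)*j² = -8 + 10*j²)
(128 - 1*(-241))*(-353 + N(4, -12)) = (128 - 1*(-241))*(-353 + (-8 + 10*(-12)²)) = (128 + 241)*(-353 + (-8 + 10*144)) = 369*(-353 + (-8 + 1440)) = 369*(-353 + 1432) = 369*1079 = 398151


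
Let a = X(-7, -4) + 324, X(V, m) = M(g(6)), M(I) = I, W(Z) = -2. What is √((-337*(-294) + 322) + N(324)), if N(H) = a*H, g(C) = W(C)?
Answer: 4*√12733 ≈ 451.36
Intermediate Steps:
g(C) = -2
X(V, m) = -2
a = 322 (a = -2 + 324 = 322)
N(H) = 322*H
√((-337*(-294) + 322) + N(324)) = √((-337*(-294) + 322) + 322*324) = √((99078 + 322) + 104328) = √(99400 + 104328) = √203728 = 4*√12733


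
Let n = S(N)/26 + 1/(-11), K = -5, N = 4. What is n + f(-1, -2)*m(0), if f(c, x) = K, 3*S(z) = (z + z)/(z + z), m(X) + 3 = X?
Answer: 12803/858 ≈ 14.922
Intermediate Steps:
m(X) = -3 + X
S(z) = 1/3 (S(z) = ((z + z)/(z + z))/3 = ((2*z)/((2*z)))/3 = ((2*z)*(1/(2*z)))/3 = (1/3)*1 = 1/3)
f(c, x) = -5
n = -67/858 (n = (1/3)/26 + 1/(-11) = (1/3)*(1/26) + 1*(-1/11) = 1/78 - 1/11 = -67/858 ≈ -0.078089)
n + f(-1, -2)*m(0) = -67/858 - 5*(-3 + 0) = -67/858 - 5*(-3) = -67/858 + 15 = 12803/858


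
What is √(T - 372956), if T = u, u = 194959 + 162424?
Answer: I*√15573 ≈ 124.79*I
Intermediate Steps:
u = 357383
T = 357383
√(T - 372956) = √(357383 - 372956) = √(-15573) = I*√15573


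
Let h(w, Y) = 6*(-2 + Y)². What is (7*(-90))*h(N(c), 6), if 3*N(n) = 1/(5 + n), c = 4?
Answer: -60480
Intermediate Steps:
N(n) = 1/(3*(5 + n))
(7*(-90))*h(N(c), 6) = (7*(-90))*(6*(-2 + 6)²) = -3780*4² = -3780*16 = -630*96 = -60480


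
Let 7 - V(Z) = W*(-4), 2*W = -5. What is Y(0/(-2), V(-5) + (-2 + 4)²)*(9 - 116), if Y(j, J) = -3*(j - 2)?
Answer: -642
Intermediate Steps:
W = -5/2 (W = (½)*(-5) = -5/2 ≈ -2.5000)
V(Z) = -3 (V(Z) = 7 - (-5)*(-4)/2 = 7 - 1*10 = 7 - 10 = -3)
Y(j, J) = 6 - 3*j (Y(j, J) = -3*(-2 + j) = 6 - 3*j)
Y(0/(-2), V(-5) + (-2 + 4)²)*(9 - 116) = (6 - 0/(-2))*(9 - 116) = (6 - 0*(-1)/2)*(-107) = (6 - 3*0)*(-107) = (6 + 0)*(-107) = 6*(-107) = -642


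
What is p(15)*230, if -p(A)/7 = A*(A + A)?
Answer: -724500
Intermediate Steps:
p(A) = -14*A**2 (p(A) = -7*A*(A + A) = -7*A*2*A = -14*A**2)
p(15)*230 = -14*15**2*230 = -14*225*230 = -3150*230 = -724500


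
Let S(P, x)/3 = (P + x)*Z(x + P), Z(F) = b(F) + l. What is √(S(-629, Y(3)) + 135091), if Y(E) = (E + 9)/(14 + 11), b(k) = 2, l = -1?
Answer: 2*√832534/5 ≈ 364.97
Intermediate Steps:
Y(E) = 9/25 + E/25 (Y(E) = (9 + E)/25 = (9 + E)*(1/25) = 9/25 + E/25)
Z(F) = 1 (Z(F) = 2 - 1 = 1)
S(P, x) = 3*P + 3*x (S(P, x) = 3*((P + x)*1) = 3*(P + x) = 3*P + 3*x)
√(S(-629, Y(3)) + 135091) = √((3*(-629) + 3*(9/25 + (1/25)*3)) + 135091) = √((-1887 + 3*(9/25 + 3/25)) + 135091) = √((-1887 + 3*(12/25)) + 135091) = √((-1887 + 36/25) + 135091) = √(-47139/25 + 135091) = √(3330136/25) = 2*√832534/5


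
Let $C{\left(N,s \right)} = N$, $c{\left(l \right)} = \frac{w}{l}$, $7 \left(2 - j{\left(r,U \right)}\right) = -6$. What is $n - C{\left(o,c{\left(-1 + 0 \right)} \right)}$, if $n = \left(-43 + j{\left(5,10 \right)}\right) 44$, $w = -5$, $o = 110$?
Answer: $- \frac{13134}{7} \approx -1876.3$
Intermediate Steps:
$j{\left(r,U \right)} = \frac{20}{7}$ ($j{\left(r,U \right)} = 2 - - \frac{6}{7} = 2 + \frac{6}{7} = \frac{20}{7}$)
$n = - \frac{12364}{7}$ ($n = \left(-43 + \frac{20}{7}\right) 44 = \left(- \frac{281}{7}\right) 44 = - \frac{12364}{7} \approx -1766.3$)
$c{\left(l \right)} = - \frac{5}{l}$
$n - C{\left(o,c{\left(-1 + 0 \right)} \right)} = - \frac{12364}{7} - 110 = - \frac{13134}{7}$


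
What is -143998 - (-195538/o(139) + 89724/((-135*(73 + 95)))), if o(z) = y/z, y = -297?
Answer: -4896220913/20790 ≈ -2.3551e+5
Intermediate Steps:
o(z) = -297/z
-143998 - (-195538/o(139) + 89724/((-135*(73 + 95)))) = -143998 - (-195538/((-297/139)) + 89724/((-135*(73 + 95)))) = -143998 - (-195538/((-297*1/139)) + 89724/((-135*168))) = -143998 - (-195538/(-297/139) + 89724/(-22680)) = -143998 - (-195538*(-139/297) + 89724*(-1/22680)) = -143998 - (27179782/297 - 7477/1890) = -143998 - 1*1902502493/20790 = -143998 - 1902502493/20790 = -4896220913/20790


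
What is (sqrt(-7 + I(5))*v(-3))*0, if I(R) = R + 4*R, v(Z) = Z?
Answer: 0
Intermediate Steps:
I(R) = 5*R
(sqrt(-7 + I(5))*v(-3))*0 = (sqrt(-7 + 5*5)*(-3))*0 = (sqrt(-7 + 25)*(-3))*0 = (sqrt(18)*(-3))*0 = ((3*sqrt(2))*(-3))*0 = -9*sqrt(2)*0 = 0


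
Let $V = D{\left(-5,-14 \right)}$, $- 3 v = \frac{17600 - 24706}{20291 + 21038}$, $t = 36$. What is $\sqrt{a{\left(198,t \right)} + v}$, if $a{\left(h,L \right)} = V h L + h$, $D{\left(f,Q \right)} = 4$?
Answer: $\frac{2 \sqrt{110338321215903}}{123987} \approx 169.44$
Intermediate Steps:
$v = \frac{7106}{123987}$ ($v = - \frac{\left(17600 - 24706\right) \frac{1}{20291 + 21038}}{3} = - \frac{\left(-7106\right) \frac{1}{41329}}{3} = \left(- \frac{1}{3}\right) \left(- \frac{7106}{41329}\right) = \frac{7106}{123987} \approx 0.057312$)
$V = 4$
$a{\left(h,L \right)} = h + 4 L h$ ($a{\left(h,L \right)} = 4 h L + h = 4 L h + h = h + 4 L h$)
$\sqrt{a{\left(198,t \right)} + v} = \sqrt{198 \left(1 + 4 \cdot 36\right) + \frac{7106}{123987}} = \sqrt{198 \left(1 + 144\right) + \frac{7106}{123987}} = \sqrt{198 \cdot 145 + \frac{7106}{123987}} = \sqrt{28710 + \frac{7106}{123987}} = \sqrt{\frac{3559673876}{123987}} = \frac{2 \sqrt{110338321215903}}{123987}$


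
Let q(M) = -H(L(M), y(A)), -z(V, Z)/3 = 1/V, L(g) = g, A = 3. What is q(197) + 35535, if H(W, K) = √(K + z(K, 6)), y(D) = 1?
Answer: 35535 - I*√2 ≈ 35535.0 - 1.4142*I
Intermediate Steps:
z(V, Z) = -3/V
H(W, K) = √(K - 3/K)
q(M) = -I*√2 (q(M) = -√(1 - 3/1) = -√(1 - 3*1) = -√(1 - 3) = -√(-2) = -I*√2)
q(197) + 35535 = -I*√2 + 35535 = 35535 - I*√2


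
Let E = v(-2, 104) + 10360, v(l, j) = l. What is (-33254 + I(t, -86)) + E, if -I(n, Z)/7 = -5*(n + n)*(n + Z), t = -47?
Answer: 414674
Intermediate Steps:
E = 10358 (E = -2 + 10360 = 10358)
I(n, Z) = 70*n*(Z + n) (I(n, Z) = -(-35)*(n + n)*(n + Z) = -(-35)*(2*n)*(Z + n) = -(-35)*2*n*(Z + n) = -(-70)*n*(Z + n) = 70*n*(Z + n))
(-33254 + I(t, -86)) + E = (-33254 + 70*(-47)*(-86 - 47)) + 10358 = (-33254 + 70*(-47)*(-133)) + 10358 = (-33254 + 437570) + 10358 = 404316 + 10358 = 414674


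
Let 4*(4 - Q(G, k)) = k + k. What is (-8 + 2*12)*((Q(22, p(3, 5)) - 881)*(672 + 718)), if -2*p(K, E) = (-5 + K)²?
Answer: -19482240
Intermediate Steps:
p(K, E) = -(-5 + K)²/2
Q(G, k) = 4 - k/2 (Q(G, k) = 4 - (k + k)/4 = 4 - k/2)
(-8 + 2*12)*((Q(22, p(3, 5)) - 881)*(672 + 718)) = (-8 + 2*12)*(((4 - (-1)*(-5 + 3)²/4) - 881)*(672 + 718)) = (-8 + 24)*(((4 - (-1)*(-2)²/4) - 881)*1390) = 16*(((4 - (-1)*4/4) - 881)*1390) = 16*(((4 - ½*(-2)) - 881)*1390) = 16*(((4 + 1) - 881)*1390) = 16*((5 - 881)*1390) = 16*(-876*1390) = 16*(-1217640) = -19482240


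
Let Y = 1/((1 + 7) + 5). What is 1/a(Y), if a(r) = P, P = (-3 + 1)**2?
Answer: 1/4 ≈ 0.25000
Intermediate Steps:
P = 4 (P = (-2)**2 = 4)
Y = 1/13 (Y = 1/(8 + 5) = 1/13 ≈ 0.076923)
a(r) = 4
1/a(Y) = 1/4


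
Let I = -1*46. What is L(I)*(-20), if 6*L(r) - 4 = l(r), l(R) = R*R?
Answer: -21200/3 ≈ -7066.7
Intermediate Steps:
l(R) = R²
I = -46
L(r) = ⅔ + r²/6
L(I)*(-20) = (⅔ + (⅙)*(-46)²)*(-20) = (⅔ + (⅙)*2116)*(-20) = (⅔ + 1058/3)*(-20) = (1060/3)*(-20) = -21200/3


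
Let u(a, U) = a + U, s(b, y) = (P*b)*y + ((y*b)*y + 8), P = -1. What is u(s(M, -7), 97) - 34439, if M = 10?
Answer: -33774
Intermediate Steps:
s(b, y) = 8 + b*y**2 - b*y (s(b, y) = (-b)*y + ((y*b)*y + 8) = -b*y + ((b*y)*y + 8) = -b*y + (b*y**2 + 8) = -b*y + (8 + b*y**2) = 8 + b*y**2 - b*y)
u(a, U) = U + a
u(s(M, -7), 97) - 34439 = (97 + (8 + 10*(-7)**2 - 1*10*(-7))) - 34439 = (97 + (8 + 10*49 + 70)) - 34439 = (97 + (8 + 490 + 70)) - 34439 = (97 + 568) - 34439 = 665 - 34439 = -33774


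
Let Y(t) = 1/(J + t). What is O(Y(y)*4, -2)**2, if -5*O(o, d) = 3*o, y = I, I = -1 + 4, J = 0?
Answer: 16/25 ≈ 0.64000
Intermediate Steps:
I = 3
y = 3
Y(t) = 1/t (Y(t) = 1/(0 + t) = 1/t)
O(o, d) = -3*o/5
O(Y(y)*4, -2)**2 = (-3*4/(5*3))**2 = (-4/5)**2 = 16/25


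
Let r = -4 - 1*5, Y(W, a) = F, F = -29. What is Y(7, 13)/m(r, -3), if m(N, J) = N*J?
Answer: -29/27 ≈ -1.0741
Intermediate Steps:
Y(W, a) = -29
r = -9 (r = -4 - 5 = -9)
m(N, J) = J*N
Y(7, 13)/m(r, -3) = -29/((-3*(-9))) = -29/27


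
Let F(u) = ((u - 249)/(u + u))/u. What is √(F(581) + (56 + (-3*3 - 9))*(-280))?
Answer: I*√3591648874/581 ≈ 103.15*I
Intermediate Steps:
F(u) = (-249 + u)/(2*u²) (F(u) = ((-249 + u)/((2*u)))/u = ((-249 + u)*(1/(2*u)))/u = ((-249 + u)/(2*u))/u = (-249 + u)/(2*u²))
√(F(581) + (56 + (-3*3 - 9))*(-280)) = √((½)*(-249 + 581)/581² + (56 + (-3*3 - 9))*(-280)) = √((½)*(1/337561)*332 + (56 + (-9 - 9))*(-280)) = √(2/4067 + (56 - 18)*(-280)) = √(2/4067 + 38*(-280)) = √(2/4067 - 10640) = √(-43272878/4067) = I*√3591648874/581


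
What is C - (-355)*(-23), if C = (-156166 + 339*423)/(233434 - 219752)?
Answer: -111726299/13682 ≈ -8165.9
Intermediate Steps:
C = -12769/13682 (C = (-156166 + 143397)/13682 = -12769*1/13682 = -12769/13682 ≈ -0.93327)
C - (-355)*(-23) = -12769/13682 - (-355)*(-23) = -12769/13682 - 1*8165 = -12769/13682 - 8165 = -111726299/13682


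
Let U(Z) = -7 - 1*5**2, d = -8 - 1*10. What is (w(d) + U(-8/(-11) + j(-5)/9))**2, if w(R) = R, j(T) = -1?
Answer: 2500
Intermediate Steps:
d = -18 (d = -8 - 10 = -18)
U(Z) = -32 (U(Z) = -7 - 1*25 = -7 - 25 = -32)
(w(d) + U(-8/(-11) + j(-5)/9))**2 = (-18 - 32)**2 = (-50)**2 = 2500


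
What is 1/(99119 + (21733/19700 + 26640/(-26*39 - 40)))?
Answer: 10381900/1028792595391 ≈ 1.0091e-5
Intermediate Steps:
1/(99119 + (21733/19700 + 26640/(-26*39 - 40))) = 1/(99119 + (21733*(1/19700) + 26640/(-1014 - 40))) = 1/(99119 + (21733/19700 + 26640/(-1054))) = 1/(99119 + (21733/19700 + 26640*(-1/1054))) = 1/(99119 + (21733/19700 - 13320/527)) = 1/(99119 - 250950709/10381900) = 1/(1028792595391/10381900) = 10381900/1028792595391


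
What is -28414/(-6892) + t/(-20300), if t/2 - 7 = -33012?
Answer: 1842402/249835 ≈ 7.3745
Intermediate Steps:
t = -66010 (t = 14 + 2*(-33012) = 14 - 66024 = -66010)
-28414/(-6892) + t/(-20300) = -28414/(-6892) - 66010/(-20300) = -28414*(-1/6892) - 66010*(-1/20300) = 14207/3446 + 943/290 = 1842402/249835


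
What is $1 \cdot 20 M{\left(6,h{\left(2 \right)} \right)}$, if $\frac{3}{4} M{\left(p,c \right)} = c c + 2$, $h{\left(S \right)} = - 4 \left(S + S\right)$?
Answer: $6880$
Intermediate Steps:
$h{\left(S \right)} = - 8 S$ ($h{\left(S \right)} = - 4 \cdot 2 S = - 8 S$)
$M{\left(p,c \right)} = \frac{8}{3} + \frac{4 c^{2}}{3}$ ($M{\left(p,c \right)} = \frac{4 \left(c c + 2\right)}{3} = \frac{4 \left(c^{2} + 2\right)}{3} = \frac{4 \left(2 + c^{2}\right)}{3} = \frac{8}{3} + \frac{4 c^{2}}{3}$)
$1 \cdot 20 M{\left(6,h{\left(2 \right)} \right)} = 1 \cdot 20 \left(\frac{8}{3} + \frac{4 \left(\left(-8\right) 2\right)^{2}}{3}\right) = 20 \left(\frac{8}{3} + \frac{4 \left(-16\right)^{2}}{3}\right) = 20 \left(\frac{8}{3} + \frac{4}{3} \cdot 256\right) = 20 \left(\frac{8}{3} + \frac{1024}{3}\right) = 20 \cdot 344 = 6880$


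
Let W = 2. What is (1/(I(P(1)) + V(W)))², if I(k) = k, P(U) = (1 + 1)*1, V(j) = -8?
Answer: 1/36 ≈ 0.027778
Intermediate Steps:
P(U) = 2 (P(U) = 2*1 = 2)
(1/(I(P(1)) + V(W)))² = (1/(2 - 8))² = (1/(-6))² = (-⅙)² = 1/36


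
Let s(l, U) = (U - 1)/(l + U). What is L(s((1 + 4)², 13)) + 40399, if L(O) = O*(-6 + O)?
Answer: 14583391/361 ≈ 40397.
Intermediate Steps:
s(l, U) = (-1 + U)/(U + l)
L(s((1 + 4)², 13)) + 40399 = ((-1 + 13)/(13 + (1 + 4)²))*(-6 + (-1 + 13)/(13 + (1 + 4)²)) + 40399 = (12/(13 + 5²))*(-6 + 12/(13 + 5²)) + 40399 = (12/(13 + 25))*(-6 + 12/(13 + 25)) + 40399 = (12/38)*(-6 + 12/38) + 40399 = ((1/38)*12)*(-6 + (1/38)*12) + 40399 = 6*(-6 + 6/19)/19 + 40399 = (6/19)*(-108/19) + 40399 = -648/361 + 40399 = 14583391/361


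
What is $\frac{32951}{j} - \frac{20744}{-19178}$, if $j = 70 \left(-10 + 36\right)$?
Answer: $\frac{334844179}{17451980} \approx 19.187$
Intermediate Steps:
$j = 1820$ ($j = 70 \cdot 26 = 1820$)
$\frac{32951}{j} - \frac{20744}{-19178} = \frac{32951}{1820} - \frac{20744}{-19178} = 32951 \cdot \frac{1}{1820} - - \frac{10372}{9589} = \frac{32951}{1820} + \frac{10372}{9589} = \frac{334844179}{17451980}$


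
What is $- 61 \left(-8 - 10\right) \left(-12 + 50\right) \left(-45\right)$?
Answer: $-1877580$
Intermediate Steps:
$- 61 \left(-8 - 10\right) \left(-12 + 50\right) \left(-45\right) = - 61 \left(\left(-18\right) 38\right) \left(-45\right) = \left(-61\right) \left(-684\right) \left(-45\right) = 41724 \left(-45\right) = -1877580$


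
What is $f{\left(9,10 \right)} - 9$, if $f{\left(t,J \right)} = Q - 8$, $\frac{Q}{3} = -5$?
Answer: $-32$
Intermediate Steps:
$Q = -15$ ($Q = 3 \left(-5\right) = -15$)
$f{\left(t,J \right)} = -23$ ($f{\left(t,J \right)} = -15 - 8 = -23$)
$f{\left(9,10 \right)} - 9 = -23 - 9 = -32$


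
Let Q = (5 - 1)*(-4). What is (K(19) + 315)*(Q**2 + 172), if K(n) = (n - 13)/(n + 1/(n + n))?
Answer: 32524148/241 ≈ 1.3496e+5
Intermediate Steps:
Q = -16 (Q = 4*(-4) = -16)
K(n) = (-13 + n)/(n + 1/(2*n))
(K(19) + 315)*(Q**2 + 172) = (2*19*(-13 + 19)/(1 + 2*19**2) + 315)*((-16)**2 + 172) = (2*19*6/(1 + 2*361) + 315)*(256 + 172) = (2*19*6/(1 + 722) + 315)*428 = (2*19*6/723 + 315)*428 = (2*19*(1/723)*6 + 315)*428 = (76/241 + 315)*428 = (75991/241)*428 = 32524148/241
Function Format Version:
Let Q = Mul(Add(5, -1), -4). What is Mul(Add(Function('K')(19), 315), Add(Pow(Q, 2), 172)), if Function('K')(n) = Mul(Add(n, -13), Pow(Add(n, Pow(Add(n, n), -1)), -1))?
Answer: Rational(32524148, 241) ≈ 1.3496e+5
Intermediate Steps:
Q = -16 (Q = Mul(4, -4) = -16)
Function('K')(n) = Mul(Pow(Add(n, Mul(Rational(1, 2), Pow(n, -1))), -1), Add(-13, n)) (Function('K')(n) = Mul(Add(-13, n), Pow(Add(n, Pow(Mul(2, n), -1)), -1)) = Mul(Add(-13, n), Pow(Add(n, Mul(Rational(1, 2), Pow(n, -1))), -1)) = Mul(Pow(Add(n, Mul(Rational(1, 2), Pow(n, -1))), -1), Add(-13, n)))
Mul(Add(Function('K')(19), 315), Add(Pow(Q, 2), 172)) = Mul(Add(Mul(2, 19, Pow(Add(1, Mul(2, Pow(19, 2))), -1), Add(-13, 19)), 315), Add(Pow(-16, 2), 172)) = Mul(Add(Mul(2, 19, Pow(Add(1, Mul(2, 361)), -1), 6), 315), Add(256, 172)) = Mul(Add(Mul(2, 19, Pow(Add(1, 722), -1), 6), 315), 428) = Mul(Add(Mul(2, 19, Pow(723, -1), 6), 315), 428) = Mul(Add(Mul(2, 19, Rational(1, 723), 6), 315), 428) = Mul(Add(Rational(76, 241), 315), 428) = Mul(Rational(75991, 241), 428) = Rational(32524148, 241)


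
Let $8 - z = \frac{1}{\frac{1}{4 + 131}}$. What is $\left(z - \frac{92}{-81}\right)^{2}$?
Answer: $\frac{103938025}{6561} \approx 15842.0$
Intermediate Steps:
$z = -127$ ($z = 8 - \frac{1}{\frac{1}{4 + 131}} = 8 - \frac{1}{\frac{1}{135}} = 8 - 135 = -127$)
$\left(z - \frac{92}{-81}\right)^{2} = \left(-127 - \frac{92}{-81}\right)^{2} = \left(-127 - - \frac{92}{81}\right)^{2} = \left(-127 + \frac{92}{81}\right)^{2} = \left(- \frac{10195}{81}\right)^{2} = \frac{103938025}{6561}$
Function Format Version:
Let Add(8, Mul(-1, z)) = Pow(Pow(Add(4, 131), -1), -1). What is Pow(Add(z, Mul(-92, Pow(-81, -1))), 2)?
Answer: Rational(103938025, 6561) ≈ 15842.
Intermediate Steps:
z = -127 (z = Add(8, Mul(-1, Pow(Pow(Add(4, 131), -1), -1))) = Add(8, Mul(-1, Pow(Pow(135, -1), -1))) = Add(8, Mul(-1, Pow(Rational(1, 135), -1))) = Add(8, Mul(-1, 135)) = Add(8, -135) = -127)
Pow(Add(z, Mul(-92, Pow(-81, -1))), 2) = Pow(Add(-127, Mul(-92, Pow(-81, -1))), 2) = Pow(Add(-127, Mul(-92, Rational(-1, 81))), 2) = Pow(Add(-127, Rational(92, 81)), 2) = Pow(Rational(-10195, 81), 2) = Rational(103938025, 6561)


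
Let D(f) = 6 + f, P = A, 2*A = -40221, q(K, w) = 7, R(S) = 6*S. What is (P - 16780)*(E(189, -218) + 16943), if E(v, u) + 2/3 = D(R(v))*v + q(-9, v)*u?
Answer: -51102860249/6 ≈ -8.5171e+9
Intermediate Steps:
A = -40221/2 (A = (1/2)*(-40221) = -40221/2 ≈ -20111.)
P = -40221/2 ≈ -20111.
E(v, u) = -2/3 + 7*u + v*(6 + 6*v) (E(v, u) = -2/3 + ((6 + 6*v)*v + 7*u) = -2/3 + (v*(6 + 6*v) + 7*u) = -2/3 + (7*u + v*(6 + 6*v)) = -2/3 + 7*u + v*(6 + 6*v))
(P - 16780)*(E(189, -218) + 16943) = (-40221/2 - 16780)*((-2/3 + 7*(-218) + 6*189*(1 + 189)) + 16943) = -73781*((-2/3 - 1526 + 6*189*190) + 16943)/2 = -73781*((-2/3 - 1526 + 215460) + 16943)/2 = -73781*(641800/3 + 16943)/2 = -73781/2*692629/3 = -51102860249/6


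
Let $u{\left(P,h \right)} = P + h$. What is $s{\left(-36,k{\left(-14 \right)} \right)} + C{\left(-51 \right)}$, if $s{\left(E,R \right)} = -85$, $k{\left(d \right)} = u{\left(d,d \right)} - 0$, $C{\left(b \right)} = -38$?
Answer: $-123$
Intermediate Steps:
$k{\left(d \right)} = 2 d$ ($k{\left(d \right)} = \left(d + d\right) - 0 = 2 d + 0 = 2 d$)
$s{\left(-36,k{\left(-14 \right)} \right)} + C{\left(-51 \right)} = -85 - 38 = -123$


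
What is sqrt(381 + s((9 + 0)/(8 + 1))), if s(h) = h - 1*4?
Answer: 3*sqrt(42) ≈ 19.442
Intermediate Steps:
s(h) = -4 + h (s(h) = h - 4 = -4 + h)
sqrt(381 + s((9 + 0)/(8 + 1))) = sqrt(381 + (-4 + (9 + 0)/(8 + 1))) = sqrt(381 + (-4 + 9/9)) = sqrt(381 + (-4 + 9*(1/9))) = sqrt(381 + (-4 + 1)) = sqrt(381 - 3) = sqrt(378) = 3*sqrt(42)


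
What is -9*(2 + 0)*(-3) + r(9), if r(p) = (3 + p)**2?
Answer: 198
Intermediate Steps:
-9*(2 + 0)*(-3) + r(9) = -9*(2 + 0)*(-3) + (3 + 9)**2 = -18*(-3) + 12**2 = -9*(-6) + 144 = 54 + 144 = 198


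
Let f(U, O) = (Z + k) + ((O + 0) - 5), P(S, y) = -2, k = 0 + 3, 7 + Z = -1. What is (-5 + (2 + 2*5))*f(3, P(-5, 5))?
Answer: -84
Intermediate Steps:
Z = -8 (Z = -7 - 1 = -8)
k = 3
f(U, O) = -10 + O (f(U, O) = (-8 + 3) + ((O + 0) - 5) = -5 + (O - 5) = -5 + (-5 + O) = -10 + O)
(-5 + (2 + 2*5))*f(3, P(-5, 5)) = (-5 + (2 + 2*5))*(-10 - 2) = (-5 + (2 + 10))*(-12) = (-5 + 12)*(-12) = 7*(-12) = -84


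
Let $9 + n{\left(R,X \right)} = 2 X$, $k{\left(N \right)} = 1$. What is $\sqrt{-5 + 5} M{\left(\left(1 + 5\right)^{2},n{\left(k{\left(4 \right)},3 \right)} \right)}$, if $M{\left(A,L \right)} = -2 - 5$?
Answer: $0$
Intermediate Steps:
$n{\left(R,X \right)} = -9 + 2 X$
$M{\left(A,L \right)} = -7$
$\sqrt{-5 + 5} M{\left(\left(1 + 5\right)^{2},n{\left(k{\left(4 \right)},3 \right)} \right)} = \sqrt{-5 + 5} \left(-7\right) = \sqrt{0} \left(-7\right) = 0 \left(-7\right) = 0$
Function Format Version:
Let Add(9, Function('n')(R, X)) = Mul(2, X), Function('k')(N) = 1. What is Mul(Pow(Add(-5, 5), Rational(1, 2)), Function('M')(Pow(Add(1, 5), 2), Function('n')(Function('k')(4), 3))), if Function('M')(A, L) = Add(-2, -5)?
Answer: 0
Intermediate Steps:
Function('n')(R, X) = Add(-9, Mul(2, X))
Function('M')(A, L) = -7
Mul(Pow(Add(-5, 5), Rational(1, 2)), Function('M')(Pow(Add(1, 5), 2), Function('n')(Function('k')(4), 3))) = Mul(Pow(Add(-5, 5), Rational(1, 2)), -7) = Mul(Pow(0, Rational(1, 2)), -7) = Mul(0, -7) = 0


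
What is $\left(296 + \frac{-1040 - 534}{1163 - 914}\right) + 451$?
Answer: $\frac{184429}{249} \approx 740.68$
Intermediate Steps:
$\left(296 + \frac{-1040 - 534}{1163 - 914}\right) + 451 = \left(296 - \frac{1574}{249}\right) + 451 = \frac{72130}{249} + 451 = \frac{184429}{249}$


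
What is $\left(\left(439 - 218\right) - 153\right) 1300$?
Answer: $88400$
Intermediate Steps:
$\left(\left(439 - 218\right) - 153\right) 1300 = \left(221 - 153\right) 1300 = 68 \cdot 1300 = 88400$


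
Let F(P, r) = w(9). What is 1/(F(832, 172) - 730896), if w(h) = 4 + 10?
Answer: -1/730882 ≈ -1.3682e-6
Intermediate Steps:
w(h) = 14
F(P, r) = 14
1/(F(832, 172) - 730896) = 1/(14 - 730896) = 1/(-730882) = -1/730882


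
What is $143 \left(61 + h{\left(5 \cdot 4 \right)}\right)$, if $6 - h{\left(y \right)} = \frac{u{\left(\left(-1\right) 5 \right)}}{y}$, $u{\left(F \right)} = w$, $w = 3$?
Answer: $\frac{191191}{20} \approx 9559.5$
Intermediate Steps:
$u{\left(F \right)} = 3$
$h{\left(y \right)} = 6 - \frac{3}{y}$
$143 \left(61 + h{\left(5 \cdot 4 \right)}\right) = 143 \left(61 + \left(6 - \frac{3}{5 \cdot 4}\right)\right) = 143 \left(61 + \left(6 - \frac{3}{20}\right)\right) = 143 \left(61 + \frac{117}{20}\right) = 143 \cdot \frac{1337}{20} = \frac{191191}{20}$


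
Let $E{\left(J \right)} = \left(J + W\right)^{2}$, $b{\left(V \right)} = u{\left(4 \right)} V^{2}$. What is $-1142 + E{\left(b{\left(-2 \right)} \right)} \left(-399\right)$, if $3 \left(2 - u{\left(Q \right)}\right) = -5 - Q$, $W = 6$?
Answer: $-270866$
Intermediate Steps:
$u{\left(Q \right)} = \frac{11}{3} + \frac{Q}{3}$ ($u{\left(Q \right)} = 2 - \frac{-5 - Q}{3} = 2 + \left(\frac{5}{3} + \frac{Q}{3}\right) = \frac{11}{3} + \frac{Q}{3}$)
$b{\left(V \right)} = 5 V^{2}$ ($b{\left(V \right)} = \left(\frac{11}{3} + \frac{1}{3} \cdot 4\right) V^{2} = \left(\frac{11}{3} + \frac{4}{3}\right) V^{2} = 5 V^{2}$)
$E{\left(J \right)} = \left(6 + J\right)^{2}$ ($E{\left(J \right)} = \left(J + 6\right)^{2} = \left(6 + J\right)^{2}$)
$-1142 + E{\left(b{\left(-2 \right)} \right)} \left(-399\right) = -1142 + \left(6 + 5 \left(-2\right)^{2}\right)^{2} \left(-399\right) = -1142 + \left(6 + 5 \cdot 4\right)^{2} \left(-399\right) = -1142 + \left(6 + 20\right)^{2} \left(-399\right) = -1142 + 26^{2} \left(-399\right) = -1142 + 676 \left(-399\right) = -1142 - 269724 = -270866$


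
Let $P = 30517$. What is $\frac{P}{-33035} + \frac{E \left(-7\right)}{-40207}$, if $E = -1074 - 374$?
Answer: $- \frac{1561839779}{1328238245} \approx -1.1759$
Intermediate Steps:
$E = -1448$ ($E = -1074 - 374 = -1448$)
$\frac{P}{-33035} + \frac{E \left(-7\right)}{-40207} = \frac{30517}{-33035} + \frac{\left(-1448\right) \left(-7\right)}{-40207} = 30517 \left(- \frac{1}{33035}\right) + 10136 \left(- \frac{1}{40207}\right) = - \frac{30517}{33035} - \frac{10136}{40207} = - \frac{1561839779}{1328238245}$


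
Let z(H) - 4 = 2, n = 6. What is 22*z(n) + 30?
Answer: 162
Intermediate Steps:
z(H) = 6 (z(H) = 4 + 2 = 6)
22*z(n) + 30 = 22*6 + 30 = 132 + 30 = 162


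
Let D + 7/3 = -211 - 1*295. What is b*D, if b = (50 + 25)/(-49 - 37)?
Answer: 38125/86 ≈ 443.31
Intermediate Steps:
b = -75/86 (b = 75/(-86) = 75*(-1/86) = -75/86 ≈ -0.87209)
D = -1525/3 (D = -7/3 + (-211 - 1*295) = -7/3 + (-211 - 295) = -7/3 - 506 = -1525/3 ≈ -508.33)
b*D = -75/86*(-1525/3) = 38125/86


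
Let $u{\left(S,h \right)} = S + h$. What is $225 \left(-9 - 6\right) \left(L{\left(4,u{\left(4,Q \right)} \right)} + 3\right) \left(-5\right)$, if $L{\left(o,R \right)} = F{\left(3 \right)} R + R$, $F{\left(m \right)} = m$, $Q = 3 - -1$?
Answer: $590625$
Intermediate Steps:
$Q = 4$ ($Q = 3 + 1 = 4$)
$L{\left(o,R \right)} = 4 R$ ($L{\left(o,R \right)} = 3 R + R = 4 R$)
$225 \left(-9 - 6\right) \left(L{\left(4,u{\left(4,Q \right)} \right)} + 3\right) \left(-5\right) = 225 \left(-9 - 6\right) \left(4 \left(4 + 4\right) + 3\right) \left(-5\right) = 225 \left(- 15 \left(4 \cdot 8 + 3\right) \left(-5\right)\right) = 225 \left(- 15 \left(32 + 3\right) \left(-5\right)\right) = 225 \left(- 15 \cdot 35 \left(-5\right)\right) = 225 \left(\left(-15\right) \left(-175\right)\right) = 225 \cdot 2625 = 590625$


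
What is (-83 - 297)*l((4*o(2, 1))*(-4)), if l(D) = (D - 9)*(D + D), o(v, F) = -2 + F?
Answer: -85120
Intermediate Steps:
l(D) = 2*D*(-9 + D) (l(D) = (-9 + D)*(2*D) = 2*D*(-9 + D))
(-83 - 297)*l((4*o(2, 1))*(-4)) = (-83 - 297)*(2*((4*(-2 + 1))*(-4))*(-9 + (4*(-2 + 1))*(-4))) = -760*(4*(-1))*(-4)*(-9 + (4*(-1))*(-4)) = -760*(-4*(-4))*(-9 - 4*(-4)) = -760*16*(-9 + 16) = -760*16*7 = -380*224 = -85120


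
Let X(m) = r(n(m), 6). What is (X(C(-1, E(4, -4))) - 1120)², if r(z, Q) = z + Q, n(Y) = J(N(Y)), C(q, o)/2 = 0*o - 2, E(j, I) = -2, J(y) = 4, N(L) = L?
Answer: 1232100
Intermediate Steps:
C(q, o) = -4 (C(q, o) = 2*(0*o - 2) = 2*(0 - 2) = 2*(-2) = -4)
n(Y) = 4
r(z, Q) = Q + z
X(m) = 10 (X(m) = 6 + 4 = 10)
(X(C(-1, E(4, -4))) - 1120)² = (10 - 1120)² = (-1110)² = 1232100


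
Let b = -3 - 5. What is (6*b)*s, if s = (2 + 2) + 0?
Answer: -192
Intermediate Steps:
b = -8
s = 4 (s = 4 + 0 = 4)
(6*b)*s = (6*(-8))*4 = -48*4 = -192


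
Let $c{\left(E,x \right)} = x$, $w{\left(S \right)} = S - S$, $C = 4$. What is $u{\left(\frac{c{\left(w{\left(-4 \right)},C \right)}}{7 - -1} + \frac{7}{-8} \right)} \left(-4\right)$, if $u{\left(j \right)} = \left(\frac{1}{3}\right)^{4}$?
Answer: $- \frac{4}{81} \approx -0.049383$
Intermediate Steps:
$w{\left(S \right)} = 0$
$u{\left(j \right)} = \frac{1}{81}$ ($u{\left(j \right)} = \left(\frac{1}{3}\right)^{4} = \frac{1}{81}$)
$u{\left(\frac{c{\left(w{\left(-4 \right)},C \right)}}{7 - -1} + \frac{7}{-8} \right)} \left(-4\right) = \frac{1}{81} \left(-4\right) = - \frac{4}{81}$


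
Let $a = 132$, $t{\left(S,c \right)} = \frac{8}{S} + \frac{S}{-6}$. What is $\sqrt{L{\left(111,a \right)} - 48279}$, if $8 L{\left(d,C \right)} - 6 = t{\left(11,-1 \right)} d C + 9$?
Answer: $\frac{i \sqrt{804846}}{4} \approx 224.28 i$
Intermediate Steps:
$t{\left(S,c \right)} = \frac{8}{S} - \frac{S}{6}$ ($t{\left(S,c \right)} = \frac{8}{S} + S \left(- \frac{1}{6}\right) = \frac{8}{S} - \frac{S}{6}$)
$L{\left(d,C \right)} = \frac{15}{8} - \frac{73 C d}{528}$ ($L{\left(d,C \right)} = \frac{3}{4} + \frac{\left(\frac{8}{11} - \frac{11}{6}\right) d C + 9}{8} = \frac{3}{4} + \frac{- \frac{73 d}{66} C + 9}{8} = \frac{3}{4} + \frac{- \frac{73 C d}{66} + 9}{8} = \frac{3}{4} + \frac{9 - \frac{73 C d}{66}}{8} = \frac{3}{4} - \left(- \frac{9}{8} + \frac{73 C d}{528}\right) = \frac{15}{8} - \frac{73 C d}{528}$)
$\sqrt{L{\left(111,a \right)} - 48279} = \sqrt{\left(\frac{15}{8} - \frac{73}{4} \cdot 111\right) - 48279} = \sqrt{\left(\frac{15}{8} - \frac{8103}{4}\right) - 48279} = \sqrt{- \frac{16191}{8} - 48279} = \sqrt{- \frac{402423}{8}} = \frac{i \sqrt{804846}}{4}$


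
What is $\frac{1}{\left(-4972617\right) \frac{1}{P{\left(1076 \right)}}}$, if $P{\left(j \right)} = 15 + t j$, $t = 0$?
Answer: $- \frac{5}{1657539} \approx -3.0165 \cdot 10^{-6}$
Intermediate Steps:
$P{\left(j \right)} = 15$ ($P{\left(j \right)} = 15 + 0 j = 15 + 0 = 15$)
$\frac{1}{\left(-4972617\right) \frac{1}{P{\left(1076 \right)}}} = \frac{1}{\left(-4972617\right) \frac{1}{15}} = \frac{1}{- \frac{1657539}{5}} = - \frac{5}{1657539}$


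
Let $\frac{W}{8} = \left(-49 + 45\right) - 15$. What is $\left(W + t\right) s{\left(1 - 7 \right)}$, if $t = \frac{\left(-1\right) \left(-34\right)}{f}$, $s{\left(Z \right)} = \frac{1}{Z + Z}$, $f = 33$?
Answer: $\frac{2491}{198} \approx 12.581$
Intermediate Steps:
$W = -152$ ($W = 8 \left(\left(-49 + 45\right) - 15\right) = 8 \left(-4 - 15\right) = 8 \left(-19\right) = -152$)
$s{\left(Z \right)} = \frac{1}{2 Z}$
$t = \frac{34}{33}$ ($t = \frac{\left(-1\right) \left(-34\right)}{33} = 34 \cdot \frac{1}{33} = \frac{34}{33} \approx 1.0303$)
$\left(W + t\right) s{\left(1 - 7 \right)} = \left(-152 + \frac{34}{33}\right) \frac{1}{2 \left(1 - 7\right)} = - \frac{4982 \frac{1}{2 \left(1 - 7\right)}}{33} = - \frac{4982 \frac{1}{2 \left(-6\right)}}{33} = - \frac{4982 \cdot \frac{1}{2} \left(- \frac{1}{6}\right)}{33} = \left(- \frac{4982}{33}\right) \left(- \frac{1}{12}\right) = \frac{2491}{198}$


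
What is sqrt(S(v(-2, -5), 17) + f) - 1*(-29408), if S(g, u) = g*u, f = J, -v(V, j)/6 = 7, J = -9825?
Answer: 29408 + 3*I*sqrt(1171) ≈ 29408.0 + 102.66*I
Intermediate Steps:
v(V, j) = -42 (v(V, j) = -6*7 = -42)
f = -9825
sqrt(S(v(-2, -5), 17) + f) - 1*(-29408) = sqrt(-42*17 - 9825) - 1*(-29408) = sqrt(-714 - 9825) + 29408 = sqrt(-10539) + 29408 = 3*I*sqrt(1171) + 29408 = 29408 + 3*I*sqrt(1171)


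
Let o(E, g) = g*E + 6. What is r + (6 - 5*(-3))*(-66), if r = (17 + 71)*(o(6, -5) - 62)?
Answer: -8954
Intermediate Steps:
o(E, g) = 6 + E*g (o(E, g) = E*g + 6 = 6 + E*g)
r = -7568 (r = (17 + 71)*((6 + 6*(-5)) - 62) = 88*((6 - 30) - 62) = 88*(-24 - 62) = 88*(-86) = -7568)
r + (6 - 5*(-3))*(-66) = -7568 + (6 - 5*(-3))*(-66) = -7568 + (6 + 15)*(-66) = -7568 + 21*(-66) = -7568 - 1386 = -8954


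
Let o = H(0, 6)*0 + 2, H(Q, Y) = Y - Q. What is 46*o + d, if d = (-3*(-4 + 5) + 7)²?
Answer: 108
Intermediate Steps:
o = 2 (o = (6 - 1*0)*0 + 2 = (6 + 0)*0 + 2 = 6*0 + 2 = 0 + 2 = 2)
d = 16 (d = (-3*1 + 7)² = (-3 + 7)² = 4² = 16)
46*o + d = 46*2 + 16 = 92 + 16 = 108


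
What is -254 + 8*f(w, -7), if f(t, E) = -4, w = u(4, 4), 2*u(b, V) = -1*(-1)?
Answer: -286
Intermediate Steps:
u(b, V) = ½ (u(b, V) = (-1*(-1))/2 = (½)*1 = ½)
w = ½ ≈ 0.50000
-254 + 8*f(w, -7) = -254 + 8*(-4) = -254 - 32 = -286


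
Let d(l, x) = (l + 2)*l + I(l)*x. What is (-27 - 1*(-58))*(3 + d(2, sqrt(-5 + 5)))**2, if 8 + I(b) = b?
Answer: 3751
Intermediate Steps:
I(b) = -8 + b
d(l, x) = l*(2 + l) + x*(-8 + l) (d(l, x) = (l + 2)*l + (-8 + l)*x = (2 + l)*l + x*(-8 + l) = l*(2 + l) + x*(-8 + l))
(-27 - 1*(-58))*(3 + d(2, sqrt(-5 + 5)))**2 = (-27 - 1*(-58))*(3 + (2**2 + 2*2 + sqrt(-5 + 5)*(-8 + 2)))**2 = (-27 + 58)*(3 + (4 + 4 + sqrt(0)*(-6)))**2 = 31*(3 + (4 + 4 + 0*(-6)))**2 = 31*(3 + (4 + 4 + 0))**2 = 31*(3 + 8)**2 = 31*11**2 = 31*121 = 3751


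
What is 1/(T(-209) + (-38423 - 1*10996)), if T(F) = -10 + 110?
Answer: -1/49319 ≈ -2.0276e-5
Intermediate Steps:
T(F) = 100
1/(T(-209) + (-38423 - 1*10996)) = 1/(100 + (-38423 - 1*10996)) = 1/(100 + (-38423 - 10996)) = 1/(100 - 49419) = 1/(-49319) = -1/49319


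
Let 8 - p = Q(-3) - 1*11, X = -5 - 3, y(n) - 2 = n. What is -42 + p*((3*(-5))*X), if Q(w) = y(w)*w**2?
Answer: 3318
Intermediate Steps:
y(n) = 2 + n
X = -8
Q(w) = w**2*(2 + w) (Q(w) = (2 + w)*w**2 = w**2*(2 + w))
p = 28 (p = 8 - ((-3)**2*(2 - 3) - 1*11) = 8 - (9*(-1) - 11) = 8 - (-9 - 11) = 8 - 1*(-20) = 8 + 20 = 28)
-42 + p*((3*(-5))*X) = -42 + 28*((3*(-5))*(-8)) = -42 + 28*(-15*(-8)) = -42 + 28*120 = -42 + 3360 = 3318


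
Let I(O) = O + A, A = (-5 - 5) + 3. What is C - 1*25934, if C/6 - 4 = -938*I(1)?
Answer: 7858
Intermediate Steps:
A = -7 (A = -10 + 3 = -7)
I(O) = -7 + O (I(O) = O - 7 = -7 + O)
C = 33792 (C = 24 + 6*(-938*(-7 + 1)) = 24 + 6*(-938*(-6)) = 24 + 6*5628 = 24 + 33768 = 33792)
C - 1*25934 = 33792 - 1*25934 = 33792 - 25934 = 7858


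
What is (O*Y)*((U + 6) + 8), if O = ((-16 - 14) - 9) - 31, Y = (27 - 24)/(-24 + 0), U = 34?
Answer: 420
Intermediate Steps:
Y = -⅛ (Y = 3/(-24) = 3*(-1/24) = -⅛ ≈ -0.12500)
O = -70 (O = (-30 - 9) - 31 = -39 - 31 = -70)
(O*Y)*((U + 6) + 8) = (-70*(-⅛))*((34 + 6) + 8) = 35*(40 + 8)/4 = (35/4)*48 = 420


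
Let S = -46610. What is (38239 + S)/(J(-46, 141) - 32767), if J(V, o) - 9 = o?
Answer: 8371/32617 ≈ 0.25665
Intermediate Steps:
J(V, o) = 9 + o
(38239 + S)/(J(-46, 141) - 32767) = (38239 - 46610)/((9 + 141) - 32767) = -8371/(150 - 32767) = -8371/(-32617) = -8371*(-1/32617) = 8371/32617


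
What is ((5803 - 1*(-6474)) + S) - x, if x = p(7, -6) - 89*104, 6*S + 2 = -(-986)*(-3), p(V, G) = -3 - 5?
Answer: 63143/3 ≈ 21048.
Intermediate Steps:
p(V, G) = -8
S = -1480/3 (S = -⅓ + (-(-986)*(-3))/6 = -⅓ + (-34*87)/6 = -⅓ + (⅙)*(-2958) = -⅓ - 493 = -1480/3 ≈ -493.33)
x = -9264 (x = -8 - 89*104 = -8 - 9256 = -9264)
((5803 - 1*(-6474)) + S) - x = ((5803 - 1*(-6474)) - 1480/3) - 1*(-9264) = ((5803 + 6474) - 1480/3) + 9264 = (12277 - 1480/3) + 9264 = 35351/3 + 9264 = 63143/3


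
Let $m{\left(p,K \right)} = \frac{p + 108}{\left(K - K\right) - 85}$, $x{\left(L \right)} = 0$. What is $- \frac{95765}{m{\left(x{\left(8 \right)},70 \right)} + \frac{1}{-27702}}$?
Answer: $\frac{225494972550}{2991901} \approx 75369.0$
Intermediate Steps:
$m{\left(p,K \right)} = - \frac{108}{85} - \frac{p}{85}$ ($m{\left(p,K \right)} = \frac{108 + p}{0 - 85} = \frac{108 + p}{-85} = \left(108 + p\right) \left(- \frac{1}{85}\right) = - \frac{108}{85} - \frac{p}{85}$)
$- \frac{95765}{m{\left(x{\left(8 \right)},70 \right)} + \frac{1}{-27702}} = - \frac{95765}{\left(- \frac{108}{85} - 0\right) + \frac{1}{-27702}} = - \frac{95765}{\left(- \frac{108}{85} + 0\right) - \frac{1}{27702}} = - \frac{95765}{- \frac{108}{85} - \frac{1}{27702}} = - \frac{95765}{- \frac{2991901}{2354670}} = \left(-95765\right) \left(- \frac{2354670}{2991901}\right) = \frac{225494972550}{2991901}$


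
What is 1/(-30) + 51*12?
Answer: 18359/30 ≈ 611.97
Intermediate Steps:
1/(-30) + 51*12 = -1/30 + 612 = 18359/30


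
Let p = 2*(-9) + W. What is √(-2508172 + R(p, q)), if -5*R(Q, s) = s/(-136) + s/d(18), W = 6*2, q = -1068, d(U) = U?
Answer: I*√652372859190/510 ≈ 1583.7*I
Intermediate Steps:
W = 12
p = -6 (p = 2*(-9) + 12 = -18 + 12 = -6)
R(Q, s) = -59*s/6120 (R(Q, s) = -(s/(-136) + s/18)/5 = -(s*(-1/136) + s*(1/18))/5 = -(-s/136 + s/18)/5 = -59*s/6120)
√(-2508172 + R(p, q)) = √(-2508172 - 59/6120*(-1068)) = √(-2508172 + 5251/510) = √(-1279162469/510) = I*√652372859190/510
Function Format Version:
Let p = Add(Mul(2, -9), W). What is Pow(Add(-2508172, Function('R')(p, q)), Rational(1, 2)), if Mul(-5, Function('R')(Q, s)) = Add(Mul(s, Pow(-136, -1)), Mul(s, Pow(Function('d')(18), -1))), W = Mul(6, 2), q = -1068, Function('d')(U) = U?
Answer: Mul(Rational(1, 510), I, Pow(652372859190, Rational(1, 2))) ≈ Mul(1583.7, I)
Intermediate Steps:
W = 12
p = -6 (p = Add(Mul(2, -9), 12) = Add(-18, 12) = -6)
Function('R')(Q, s) = Mul(Rational(-59, 6120), s) (Function('R')(Q, s) = Mul(Rational(-1, 5), Add(Mul(s, Pow(-136, -1)), Mul(s, Pow(18, -1)))) = Mul(Rational(-1, 5), Add(Mul(s, Rational(-1, 136)), Mul(s, Rational(1, 18)))) = Mul(Rational(-1, 5), Add(Mul(Rational(-1, 136), s), Mul(Rational(1, 18), s))) = Mul(Rational(-1, 5), Mul(Rational(59, 1224), s)) = Mul(Rational(-59, 6120), s))
Pow(Add(-2508172, Function('R')(p, q)), Rational(1, 2)) = Pow(Add(-2508172, Mul(Rational(-59, 6120), -1068)), Rational(1, 2)) = Pow(Add(-2508172, Rational(5251, 510)), Rational(1, 2)) = Pow(Rational(-1279162469, 510), Rational(1, 2)) = Mul(Rational(1, 510), I, Pow(652372859190, Rational(1, 2)))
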